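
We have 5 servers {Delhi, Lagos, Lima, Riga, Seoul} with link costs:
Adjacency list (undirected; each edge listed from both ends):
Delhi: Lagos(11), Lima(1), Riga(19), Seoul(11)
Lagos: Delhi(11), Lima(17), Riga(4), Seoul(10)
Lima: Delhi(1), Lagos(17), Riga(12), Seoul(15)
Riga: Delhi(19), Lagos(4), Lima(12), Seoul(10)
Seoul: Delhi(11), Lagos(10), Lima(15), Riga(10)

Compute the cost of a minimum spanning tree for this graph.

Kruskal: consider edges lightest-first.
Delhi—Lima (1): add. Components now {Delhi,Lima} {Riga} {Seoul} {Lagos}
Lagos—Riga (4): add. Components now {Delhi,Lima} {Lagos,Riga} {Seoul}
Lagos—Seoul (10): add. Components now {Delhi,Lima} {Lagos,Riga,Seoul}
Riga—Seoul (10): skip — Riga and Seoul already connected.
Delhi—Lagos (11): add. Components now {Delhi,Lagos,Lima,Riga,Seoul}
MST edges: Delhi—Lima, Lagos—Riga, Lagos—Seoul, Delhi—Lagos; total weight 1+4+10+11 = 26.

26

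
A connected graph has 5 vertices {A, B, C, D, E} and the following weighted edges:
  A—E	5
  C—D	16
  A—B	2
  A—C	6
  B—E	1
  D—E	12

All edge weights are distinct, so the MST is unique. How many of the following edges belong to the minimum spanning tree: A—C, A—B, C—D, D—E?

3

Sort edges by weight, then run Kruskal:
B—E (1): add. Components now {A} {B,E} {C} {D}
A—B (2): add. Components now {A,B,E} {C} {D}
A—E (5): skip — A and E already connected.
A—C (6): add. Components now {A,B,C,E} {D}
D—E (12): add. Components now {A,B,C,D,E}
MST edge set: {B—E, A—B, A—C, D—E}.
Of the listed edges, {A—C, A—B, D—E} are in the MST → 3.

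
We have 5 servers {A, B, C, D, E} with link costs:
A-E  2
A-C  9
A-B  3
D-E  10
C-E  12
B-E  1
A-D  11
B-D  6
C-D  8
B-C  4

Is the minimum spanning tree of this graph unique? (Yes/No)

Yes

Kruskal's algorithm — process edges by increasing weight (ties by edge label):
B-E (1): add. Components now {A} {B,E} {C} {D}
A-E (2): add. Components now {A,B,E} {C} {D}
A-B (3): skip — A and B already connected.
B-C (4): add. Components now {A,B,C,E} {D}
B-D (6): add. Components now {A,B,C,D,E}
Every non-tree edge has weight strictly greater than the heaviest edge on the tree path between its endpoints, so the MST is unique.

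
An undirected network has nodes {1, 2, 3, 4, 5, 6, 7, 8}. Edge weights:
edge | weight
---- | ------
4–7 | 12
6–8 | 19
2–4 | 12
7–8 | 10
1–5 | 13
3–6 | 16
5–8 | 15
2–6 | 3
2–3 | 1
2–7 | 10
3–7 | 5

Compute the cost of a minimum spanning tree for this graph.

59

Grow the tree from 6 using Prim:
Step 1: cheapest edge leaving the tree is 2–6 (3); add 2.
Step 2: cheapest edge leaving the tree is 2–3 (1); add 3.
Step 3: cheapest edge leaving the tree is 3–7 (5); add 7.
Step 4: cheapest edge leaving the tree is 7–8 (10); add 8.
Step 5: cheapest edge leaving the tree is 2–4 (12); add 4.
Step 6: cheapest edge leaving the tree is 5–8 (15); add 5.
Step 7: cheapest edge leaving the tree is 1–5 (13); add 1.
MST edges: 2–6, 2–3, 3–7, 7–8, 2–4, 5–8, 1–5; total weight 3+1+5+10+12+15+13 = 59.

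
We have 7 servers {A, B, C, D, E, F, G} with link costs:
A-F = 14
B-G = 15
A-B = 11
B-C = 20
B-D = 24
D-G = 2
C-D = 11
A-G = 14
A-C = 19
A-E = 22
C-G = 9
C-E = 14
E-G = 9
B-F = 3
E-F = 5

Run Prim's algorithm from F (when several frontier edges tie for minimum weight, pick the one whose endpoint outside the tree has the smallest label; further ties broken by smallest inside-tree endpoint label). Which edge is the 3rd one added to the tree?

E-G

Prim, starting at F.
Step 1: cheapest edge leaving the tree is B-F (3); add B.
Step 2: cheapest edge leaving the tree is E-F (5); add E.
Step 3: cheapest edge leaving the tree is E-G (9); add G.
Step 4: cheapest edge leaving the tree is D-G (2); add D.
Step 5: cheapest edge leaving the tree is C-G (9); add C.
Step 6: cheapest edge leaving the tree is A-B (11); add A.
The 3rd edge added is E-G.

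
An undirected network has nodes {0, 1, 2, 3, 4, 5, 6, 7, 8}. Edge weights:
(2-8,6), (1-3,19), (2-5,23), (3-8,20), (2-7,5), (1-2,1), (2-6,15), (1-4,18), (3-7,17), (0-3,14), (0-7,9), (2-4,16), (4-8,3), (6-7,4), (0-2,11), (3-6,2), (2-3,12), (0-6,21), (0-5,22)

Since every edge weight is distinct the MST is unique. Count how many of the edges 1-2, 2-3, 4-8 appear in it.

Kruskal's algorithm — process edges by increasing weight (ties by edge label):
1-2 (1): add — endpoints in different components.
3-6 (2): add — endpoints in different components.
4-8 (3): add — endpoints in different components.
6-7 (4): add — endpoints in different components.
2-7 (5): add — endpoints in different components.
2-8 (6): add — endpoints in different components.
0-7 (9): add — endpoints in different components.
0-2 (11): skip — 0 and 2 already connected.
2-3 (12): skip — 2 and 3 already connected.
0-3 (14): skip — 0 and 3 already connected.
2-6 (15): skip — 2 and 6 already connected.
2-4 (16): skip — 2 and 4 already connected.
3-7 (17): skip — 3 and 7 already connected.
1-4 (18): skip — 1 and 4 already connected.
1-3 (19): skip — 1 and 3 already connected.
3-8 (20): skip — 3 and 8 already connected.
0-6 (21): skip — 0 and 6 already connected.
0-5 (22): add — endpoints in different components.
MST edge set: {1-2, 3-6, 4-8, 6-7, 2-7, 2-8, 0-7, 0-5}.
Of the listed edges, {1-2, 4-8} are in the MST → 2.

2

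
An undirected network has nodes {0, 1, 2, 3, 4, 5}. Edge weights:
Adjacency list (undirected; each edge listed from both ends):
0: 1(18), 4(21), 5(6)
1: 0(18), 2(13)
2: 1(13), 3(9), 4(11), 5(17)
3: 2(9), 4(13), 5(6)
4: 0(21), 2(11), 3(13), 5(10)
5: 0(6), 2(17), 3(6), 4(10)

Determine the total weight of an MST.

Prim's algorithm from 5:
Step 1: frontier [0—5 6, 3—5 6, 4—5 10, 2—5 17] → take 0—5 (6); add 0.
Step 2: frontier [0—1 18, 0—4 21, 3—5 6, 4—5 10, 2—5 17] → take 3—5 (6); add 3.
Step 3: frontier [0—1 18, 0—4 21, 2—3 9, 3—4 13, 4—5 10, 2—5 17] → take 2—3 (9); add 2.
Step 4: frontier [0—1 18, 0—4 21, 2—4 11, 1—2 13, 3—4 13, 4—5 10] → take 4—5 (10); add 4.
Step 5: frontier [0—1 18, 1—2 13] → take 1—2 (13); add 1.
MST edges: 0—5, 3—5, 2—3, 4—5, 1—2; total weight 6+6+9+10+13 = 44.

44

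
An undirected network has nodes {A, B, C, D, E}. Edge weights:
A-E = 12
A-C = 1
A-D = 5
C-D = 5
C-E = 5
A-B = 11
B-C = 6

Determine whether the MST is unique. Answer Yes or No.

No

Sort edges by weight, then run Kruskal:
A-C (1): add — endpoints in different components.
A-D (5): add — endpoints in different components.
C-D (5): skip — C and D already connected.
C-E (5): add — endpoints in different components.
B-C (6): add — endpoints in different components.
Non-tree edge C-D has weight 5, equal to the heaviest edge on its tree cycle — swapping gives another MST of the same weight. Not unique.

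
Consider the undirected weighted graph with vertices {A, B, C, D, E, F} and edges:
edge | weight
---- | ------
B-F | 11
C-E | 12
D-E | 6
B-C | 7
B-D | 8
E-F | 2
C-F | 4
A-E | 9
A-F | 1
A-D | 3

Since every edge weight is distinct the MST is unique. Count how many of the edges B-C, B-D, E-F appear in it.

2

Kruskal: consider edges lightest-first.
A-F (1): add — endpoints in different components.
E-F (2): add — endpoints in different components.
A-D (3): add — endpoints in different components.
C-F (4): add — endpoints in different components.
D-E (6): skip — D and E already connected.
B-C (7): add — endpoints in different components.
MST edge set: {A-F, E-F, A-D, C-F, B-C}.
Of the listed edges, {B-C, E-F} are in the MST → 2.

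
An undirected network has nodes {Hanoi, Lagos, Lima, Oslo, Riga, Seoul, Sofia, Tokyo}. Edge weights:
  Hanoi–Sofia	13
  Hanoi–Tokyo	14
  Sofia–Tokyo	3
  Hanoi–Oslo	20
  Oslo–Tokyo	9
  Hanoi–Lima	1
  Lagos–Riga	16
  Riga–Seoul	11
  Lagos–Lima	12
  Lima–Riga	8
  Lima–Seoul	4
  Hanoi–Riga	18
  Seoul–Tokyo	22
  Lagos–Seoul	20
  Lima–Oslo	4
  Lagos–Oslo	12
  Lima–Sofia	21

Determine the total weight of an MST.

Sort edges by weight, then run Kruskal:
Hanoi–Lima (1): add — endpoints in different components.
Sofia–Tokyo (3): add — endpoints in different components.
Lima–Oslo (4): add — endpoints in different components.
Lima–Seoul (4): add — endpoints in different components.
Lima–Riga (8): add — endpoints in different components.
Oslo–Tokyo (9): add — endpoints in different components.
Riga–Seoul (11): skip — Riga and Seoul already connected.
Lagos–Lima (12): add — endpoints in different components.
MST edges: Hanoi–Lima, Sofia–Tokyo, Lima–Oslo, Lima–Seoul, Lima–Riga, Oslo–Tokyo, Lagos–Lima; total weight 1+3+4+4+8+9+12 = 41.

41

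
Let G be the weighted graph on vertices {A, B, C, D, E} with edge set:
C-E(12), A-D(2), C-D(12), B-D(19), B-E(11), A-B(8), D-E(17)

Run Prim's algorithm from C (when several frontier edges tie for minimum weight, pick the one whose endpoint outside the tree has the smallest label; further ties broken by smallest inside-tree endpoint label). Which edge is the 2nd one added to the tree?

A-D

Prim's algorithm from C:
Step 1: cheapest edge leaving the tree is C-D (12); add D.
Step 2: cheapest edge leaving the tree is A-D (2); add A.
Step 3: cheapest edge leaving the tree is A-B (8); add B.
Step 4: cheapest edge leaving the tree is B-E (11); add E.
The 2nd edge added is A-D.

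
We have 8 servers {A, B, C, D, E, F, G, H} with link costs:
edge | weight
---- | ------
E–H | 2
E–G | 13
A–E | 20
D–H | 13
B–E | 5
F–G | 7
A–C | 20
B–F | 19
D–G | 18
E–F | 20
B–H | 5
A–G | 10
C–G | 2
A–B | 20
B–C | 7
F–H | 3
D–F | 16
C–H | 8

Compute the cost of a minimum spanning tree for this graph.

42

Kruskal's algorithm — process edges by increasing weight (ties by edge label):
C–G (2): add — endpoints in different components.
E–H (2): add — endpoints in different components.
F–H (3): add — endpoints in different components.
B–E (5): add — endpoints in different components.
B–H (5): skip — B and H already connected.
B–C (7): add — endpoints in different components.
F–G (7): skip — F and G already connected.
C–H (8): skip — C and H already connected.
A–G (10): add — endpoints in different components.
D–H (13): add — endpoints in different components.
MST edges: C–G, E–H, F–H, B–E, B–C, A–G, D–H; total weight 2+2+3+5+7+10+13 = 42.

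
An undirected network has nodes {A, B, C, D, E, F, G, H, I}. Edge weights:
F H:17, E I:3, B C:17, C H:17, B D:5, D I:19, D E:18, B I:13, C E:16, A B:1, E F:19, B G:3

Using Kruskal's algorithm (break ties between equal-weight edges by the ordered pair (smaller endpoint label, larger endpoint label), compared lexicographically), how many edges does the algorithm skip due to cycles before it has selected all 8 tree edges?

Kruskal: consider edges lightest-first.
A B (1): add — endpoints in different components.
B G (3): add — endpoints in different components.
E I (3): add — endpoints in different components.
B D (5): add — endpoints in different components.
B I (13): add — endpoints in different components.
C E (16): add — endpoints in different components.
B C (17): skip — B and C already connected.
C H (17): add — endpoints in different components.
F H (17): add — endpoints in different components.
Edges rejected before the tree was complete: 1.

1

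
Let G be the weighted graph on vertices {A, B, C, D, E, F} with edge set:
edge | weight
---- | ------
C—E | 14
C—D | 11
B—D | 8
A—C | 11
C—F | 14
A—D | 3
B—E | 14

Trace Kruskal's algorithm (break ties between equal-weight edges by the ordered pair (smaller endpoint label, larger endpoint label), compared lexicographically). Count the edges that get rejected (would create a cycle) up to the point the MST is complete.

Kruskal's algorithm — process edges by increasing weight (ties by edge label):
A—D (3): add. Components now {A,D} {B} {C} {E} {F}
B—D (8): add. Components now {A,B,D} {C} {E} {F}
A—C (11): add. Components now {A,B,C,D} {E} {F}
C—D (11): skip — C and D already connected.
B—E (14): add. Components now {A,B,C,D,E} {F}
C—E (14): skip — C and E already connected.
C—F (14): add. Components now {A,B,C,D,E,F}
Edges rejected before the tree was complete: 2.

2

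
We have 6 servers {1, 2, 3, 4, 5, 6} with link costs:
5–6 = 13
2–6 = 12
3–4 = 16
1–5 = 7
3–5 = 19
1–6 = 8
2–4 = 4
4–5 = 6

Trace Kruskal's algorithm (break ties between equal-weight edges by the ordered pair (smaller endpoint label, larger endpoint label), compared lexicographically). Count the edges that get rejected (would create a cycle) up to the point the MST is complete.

2

Kruskal's algorithm — process edges by increasing weight (ties by edge label):
2–4 (4): add. Components now {1} {2,4} {3} {5} {6}
4–5 (6): add. Components now {1} {2,4,5} {3} {6}
1–5 (7): add. Components now {1,2,4,5} {3} {6}
1–6 (8): add. Components now {1,2,4,5,6} {3}
2–6 (12): skip — 2 and 6 already connected.
5–6 (13): skip — 5 and 6 already connected.
3–4 (16): add. Components now {1,2,3,4,5,6}
Edges rejected before the tree was complete: 2.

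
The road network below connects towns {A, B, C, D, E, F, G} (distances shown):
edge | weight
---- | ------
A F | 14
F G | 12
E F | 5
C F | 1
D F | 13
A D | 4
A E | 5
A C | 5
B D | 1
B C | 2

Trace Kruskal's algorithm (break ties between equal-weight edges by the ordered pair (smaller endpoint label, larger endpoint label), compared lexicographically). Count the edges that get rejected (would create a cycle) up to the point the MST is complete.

2

Kruskal: consider edges lightest-first.
B D (1): add — endpoints in different components.
C F (1): add — endpoints in different components.
B C (2): add — endpoints in different components.
A D (4): add — endpoints in different components.
A C (5): skip — A and C already connected.
A E (5): add — endpoints in different components.
E F (5): skip — E and F already connected.
F G (12): add — endpoints in different components.
Edges rejected before the tree was complete: 2.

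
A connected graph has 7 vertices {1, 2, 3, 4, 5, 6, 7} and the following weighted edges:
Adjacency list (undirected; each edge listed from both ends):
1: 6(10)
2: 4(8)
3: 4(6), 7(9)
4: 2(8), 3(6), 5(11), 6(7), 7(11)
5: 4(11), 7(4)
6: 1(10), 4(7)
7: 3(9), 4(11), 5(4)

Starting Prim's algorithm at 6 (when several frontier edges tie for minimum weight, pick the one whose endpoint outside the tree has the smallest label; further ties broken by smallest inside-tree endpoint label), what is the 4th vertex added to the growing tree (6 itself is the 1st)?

2

Prim, starting at 6.
Step 1: cheapest edge leaving the tree is 4–6 (7); add 4.
Step 2: cheapest edge leaving the tree is 3–4 (6); add 3.
Step 3: cheapest edge leaving the tree is 2–4 (8); add 2.
Step 4: cheapest edge leaving the tree is 3–7 (9); add 7.
Step 5: cheapest edge leaving the tree is 5–7 (4); add 5.
Step 6: cheapest edge leaving the tree is 1–6 (10); add 1.
Vertex order: 6, 4, 3, 2, 7, 5, 1. The 4th vertex is 2.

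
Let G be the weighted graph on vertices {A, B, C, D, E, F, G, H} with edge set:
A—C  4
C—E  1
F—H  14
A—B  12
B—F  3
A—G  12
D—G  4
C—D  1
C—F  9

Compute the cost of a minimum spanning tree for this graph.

36

Grow the tree from F using Prim:
Step 1: frontier [B—F 3, C—F 9, F—H 14] → take B—F (3); add B.
Step 2: frontier [A—B 12, C—F 9, F—H 14] → take C—F (9); add C.
Step 3: frontier [A—B 12, C—D 1, C—E 1, A—C 4, F—H 14] → take C—D (1); add D.
Step 4: frontier [A—B 12, C—E 1, A—C 4, D—G 4, F—H 14] → take C—E (1); add E.
Step 5: frontier [A—B 12, A—C 4, D—G 4, F—H 14] → take A—C (4); add A.
Step 6: frontier [A—G 12, D—G 4, F—H 14] → take D—G (4); add G.
Step 7: frontier [F—H 14] → take F—H (14); add H.
MST edges: B—F, C—F, C—D, C—E, A—C, D—G, F—H; total weight 3+9+1+1+4+4+14 = 36.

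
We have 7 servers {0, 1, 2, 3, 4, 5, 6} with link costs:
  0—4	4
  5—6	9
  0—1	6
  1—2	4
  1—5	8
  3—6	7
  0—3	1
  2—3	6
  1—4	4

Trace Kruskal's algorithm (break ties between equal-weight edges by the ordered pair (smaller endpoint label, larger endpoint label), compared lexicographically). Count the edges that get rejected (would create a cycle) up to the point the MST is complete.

2

Kruskal: consider edges lightest-first.
0—3 (1): add. Components now {0,3} {1} {2} {4} {5} {6}
0—4 (4): add. Components now {0,3,4} {1} {2} {5} {6}
1—2 (4): add. Components now {0,3,4} {1,2} {5} {6}
1—4 (4): add. Components now {0,1,2,3,4} {5} {6}
0—1 (6): skip — 0 and 1 already connected.
2—3 (6): skip — 2 and 3 already connected.
3—6 (7): add. Components now {0,1,2,3,4,6} {5}
1—5 (8): add. Components now {0,1,2,3,4,5,6}
Edges rejected before the tree was complete: 2.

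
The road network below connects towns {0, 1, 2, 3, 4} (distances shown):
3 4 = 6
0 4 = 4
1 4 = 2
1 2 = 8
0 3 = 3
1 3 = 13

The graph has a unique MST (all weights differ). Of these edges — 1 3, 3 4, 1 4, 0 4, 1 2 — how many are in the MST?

3

Kruskal: consider edges lightest-first.
1 4 (2): add — endpoints in different components.
0 3 (3): add — endpoints in different components.
0 4 (4): add — endpoints in different components.
3 4 (6): skip — 3 and 4 already connected.
1 2 (8): add — endpoints in different components.
MST edge set: {1 4, 0 3, 0 4, 1 2}.
Of the listed edges, {1 4, 0 4, 1 2} are in the MST → 3.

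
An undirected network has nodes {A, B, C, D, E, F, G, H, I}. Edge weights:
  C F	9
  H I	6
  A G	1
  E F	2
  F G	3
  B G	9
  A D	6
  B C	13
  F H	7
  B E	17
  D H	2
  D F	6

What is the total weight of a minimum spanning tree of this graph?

Kruskal's algorithm — process edges by increasing weight (ties by edge label):
A G (1): add — endpoints in different components.
D H (2): add — endpoints in different components.
E F (2): add — endpoints in different components.
F G (3): add — endpoints in different components.
A D (6): add — endpoints in different components.
D F (6): skip — D and F already connected.
H I (6): add — endpoints in different components.
F H (7): skip — F and H already connected.
B G (9): add — endpoints in different components.
C F (9): add — endpoints in different components.
MST edges: A G, D H, E F, F G, A D, H I, B G, C F; total weight 1+2+2+3+6+6+9+9 = 38.

38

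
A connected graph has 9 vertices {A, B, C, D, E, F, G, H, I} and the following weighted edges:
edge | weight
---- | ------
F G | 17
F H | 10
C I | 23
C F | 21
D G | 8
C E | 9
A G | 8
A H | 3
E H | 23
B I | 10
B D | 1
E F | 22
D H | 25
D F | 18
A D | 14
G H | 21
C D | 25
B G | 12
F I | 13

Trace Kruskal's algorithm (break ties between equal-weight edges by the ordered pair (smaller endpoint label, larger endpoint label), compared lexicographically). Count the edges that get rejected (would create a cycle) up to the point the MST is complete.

Kruskal's algorithm — process edges by increasing weight (ties by edge label):
B D (1): add — endpoints in different components.
A H (3): add — endpoints in different components.
A G (8): add — endpoints in different components.
D G (8): add — endpoints in different components.
C E (9): add — endpoints in different components.
B I (10): add — endpoints in different components.
F H (10): add — endpoints in different components.
B G (12): skip — B and G already connected.
F I (13): skip — F and I already connected.
A D (14): skip — A and D already connected.
F G (17): skip — F and G already connected.
D F (18): skip — D and F already connected.
C F (21): add — endpoints in different components.
Edges rejected before the tree was complete: 5.

5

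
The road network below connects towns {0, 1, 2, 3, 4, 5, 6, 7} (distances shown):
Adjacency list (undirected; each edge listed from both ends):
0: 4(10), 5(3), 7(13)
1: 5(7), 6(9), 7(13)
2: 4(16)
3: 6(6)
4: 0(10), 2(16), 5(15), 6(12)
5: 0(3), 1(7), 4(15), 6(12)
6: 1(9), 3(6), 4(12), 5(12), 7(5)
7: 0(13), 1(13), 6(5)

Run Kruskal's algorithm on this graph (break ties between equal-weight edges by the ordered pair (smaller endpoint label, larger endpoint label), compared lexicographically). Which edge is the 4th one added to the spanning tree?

1-5

Kruskal's algorithm — process edges by increasing weight (ties by edge label):
0—5 (3): add — endpoints in different components.
6—7 (5): add — endpoints in different components.
3—6 (6): add — endpoints in different components.
1—5 (7): add — endpoints in different components.
1—6 (9): add — endpoints in different components.
0—4 (10): add — endpoints in different components.
4—6 (12): skip — 4 and 6 already connected.
5—6 (12): skip — 5 and 6 already connected.
0—7 (13): skip — 0 and 7 already connected.
1—7 (13): skip — 1 and 7 already connected.
4—5 (15): skip — 4 and 5 already connected.
2—4 (16): add — endpoints in different components.
The 4th edge added is 1—5.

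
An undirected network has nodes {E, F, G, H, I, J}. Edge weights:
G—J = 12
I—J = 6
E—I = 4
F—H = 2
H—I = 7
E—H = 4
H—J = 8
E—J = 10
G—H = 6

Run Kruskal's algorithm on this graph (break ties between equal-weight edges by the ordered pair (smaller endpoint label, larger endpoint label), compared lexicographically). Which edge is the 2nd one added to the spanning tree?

E-H

Kruskal's algorithm — process edges by increasing weight (ties by edge label):
F—H (2): add — endpoints in different components.
E—H (4): add — endpoints in different components.
E—I (4): add — endpoints in different components.
G—H (6): add — endpoints in different components.
I—J (6): add — endpoints in different components.
The 2nd edge added is E—H.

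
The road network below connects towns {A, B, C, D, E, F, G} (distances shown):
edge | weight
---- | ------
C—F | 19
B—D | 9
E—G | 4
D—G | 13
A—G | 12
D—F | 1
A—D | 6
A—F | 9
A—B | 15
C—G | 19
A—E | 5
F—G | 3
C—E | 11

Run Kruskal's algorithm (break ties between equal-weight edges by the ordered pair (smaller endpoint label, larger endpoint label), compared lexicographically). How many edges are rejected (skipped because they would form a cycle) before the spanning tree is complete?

Sort edges by weight, then run Kruskal:
D—F (1): add — endpoints in different components.
F—G (3): add — endpoints in different components.
E—G (4): add — endpoints in different components.
A—E (5): add — endpoints in different components.
A—D (6): skip — A and D already connected.
A—F (9): skip — A and F already connected.
B—D (9): add — endpoints in different components.
C—E (11): add — endpoints in different components.
Edges rejected before the tree was complete: 2.

2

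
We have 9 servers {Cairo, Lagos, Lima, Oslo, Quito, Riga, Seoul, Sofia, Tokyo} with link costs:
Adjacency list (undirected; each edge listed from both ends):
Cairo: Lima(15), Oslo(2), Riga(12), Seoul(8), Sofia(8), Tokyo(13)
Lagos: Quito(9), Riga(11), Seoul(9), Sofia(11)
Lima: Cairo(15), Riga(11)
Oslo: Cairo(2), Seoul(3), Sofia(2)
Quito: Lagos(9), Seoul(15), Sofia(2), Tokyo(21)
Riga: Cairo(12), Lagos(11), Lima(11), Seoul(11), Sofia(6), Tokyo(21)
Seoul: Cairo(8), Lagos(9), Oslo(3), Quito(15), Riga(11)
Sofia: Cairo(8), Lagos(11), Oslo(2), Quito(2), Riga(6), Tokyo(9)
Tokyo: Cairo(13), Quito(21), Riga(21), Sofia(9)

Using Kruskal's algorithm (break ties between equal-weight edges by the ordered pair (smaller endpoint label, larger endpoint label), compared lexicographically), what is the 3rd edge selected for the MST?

Quito-Sofia

Sort edges by weight, then run Kruskal:
Cairo—Oslo (2): add — endpoints in different components.
Oslo—Sofia (2): add — endpoints in different components.
Quito—Sofia (2): add — endpoints in different components.
Oslo—Seoul (3): add — endpoints in different components.
Riga—Sofia (6): add — endpoints in different components.
Cairo—Seoul (8): skip — Cairo and Seoul already connected.
Cairo—Sofia (8): skip — Cairo and Sofia already connected.
Lagos—Quito (9): add — endpoints in different components.
Lagos—Seoul (9): skip — Seoul and Lagos already connected.
Sofia—Tokyo (9): add — endpoints in different components.
Lagos—Riga (11): skip — Riga and Lagos already connected.
Lagos—Sofia (11): skip — Lagos and Sofia already connected.
Lima—Riga (11): add — endpoints in different components.
The 3rd edge added is Quito—Sofia.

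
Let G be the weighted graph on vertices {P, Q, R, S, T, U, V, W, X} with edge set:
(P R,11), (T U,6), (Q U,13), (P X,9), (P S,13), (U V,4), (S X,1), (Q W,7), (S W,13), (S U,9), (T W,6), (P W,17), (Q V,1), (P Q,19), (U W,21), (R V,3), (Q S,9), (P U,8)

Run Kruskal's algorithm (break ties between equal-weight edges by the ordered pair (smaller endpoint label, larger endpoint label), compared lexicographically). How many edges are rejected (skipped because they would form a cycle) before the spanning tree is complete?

Kruskal's algorithm — process edges by increasing weight (ties by edge label):
Q V (1): add — endpoints in different components.
S X (1): add — endpoints in different components.
R V (3): add — endpoints in different components.
U V (4): add — endpoints in different components.
T U (6): add — endpoints in different components.
T W (6): add — endpoints in different components.
Q W (7): skip — W and Q already connected.
P U (8): add — endpoints in different components.
P X (9): add — endpoints in different components.
Edges rejected before the tree was complete: 1.

1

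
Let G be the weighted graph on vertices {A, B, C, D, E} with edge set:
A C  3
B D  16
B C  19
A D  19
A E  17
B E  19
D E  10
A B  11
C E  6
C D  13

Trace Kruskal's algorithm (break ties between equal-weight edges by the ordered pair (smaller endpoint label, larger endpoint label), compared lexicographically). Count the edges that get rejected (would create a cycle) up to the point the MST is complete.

0

Kruskal's algorithm — process edges by increasing weight (ties by edge label):
A C (3): add. Components now {A,C} {B} {D} {E}
C E (6): add. Components now {A,C,E} {B} {D}
D E (10): add. Components now {A,C,D,E} {B}
A B (11): add. Components now {A,B,C,D,E}
Edges rejected before the tree was complete: 0.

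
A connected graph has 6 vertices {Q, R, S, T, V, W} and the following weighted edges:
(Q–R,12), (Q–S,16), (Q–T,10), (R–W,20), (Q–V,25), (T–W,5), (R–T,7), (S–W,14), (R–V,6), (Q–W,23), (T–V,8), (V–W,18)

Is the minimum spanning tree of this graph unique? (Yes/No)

Yes

Sort edges by weight, then run Kruskal:
T–W (5): add. Components now {T,W} {R} {Q} {V} {S}
R–V (6): add. Components now {T,W} {R,V} {Q} {S}
R–T (7): add. Components now {R,T,V,W} {Q} {S}
T–V (8): skip — T and V already connected.
Q–T (10): add. Components now {Q,R,T,V,W} {S}
Q–R (12): skip — R and Q already connected.
S–W (14): add. Components now {Q,R,S,T,V,W}
Every non-tree edge has weight strictly greater than the heaviest edge on the tree path between its endpoints, so the MST is unique.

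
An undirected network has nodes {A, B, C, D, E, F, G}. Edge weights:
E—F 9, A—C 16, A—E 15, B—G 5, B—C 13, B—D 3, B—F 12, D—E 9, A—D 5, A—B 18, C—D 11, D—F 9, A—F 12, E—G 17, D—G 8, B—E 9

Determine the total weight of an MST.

Prim's algorithm from D:
Step 1: cheapest edge leaving the tree is B—D (3); add B.
Step 2: cheapest edge leaving the tree is A—D (5); add A.
Step 3: cheapest edge leaving the tree is B—G (5); add G.
Step 4: cheapest edge leaving the tree is B—E (9); add E.
Step 5: cheapest edge leaving the tree is D—F (9); add F.
Step 6: cheapest edge leaving the tree is C—D (11); add C.
MST edges: B—D, A—D, B—G, B—E, D—F, C—D; total weight 3+5+5+9+9+11 = 42.

42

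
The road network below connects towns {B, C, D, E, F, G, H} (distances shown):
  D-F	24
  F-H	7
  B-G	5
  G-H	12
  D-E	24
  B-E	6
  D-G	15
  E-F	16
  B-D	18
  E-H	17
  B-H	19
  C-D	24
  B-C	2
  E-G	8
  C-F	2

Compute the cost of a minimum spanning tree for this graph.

37

Prim's algorithm from E:
Step 1: cheapest edge leaving the tree is B-E (6); add B.
Step 2: cheapest edge leaving the tree is B-C (2); add C.
Step 3: cheapest edge leaving the tree is C-F (2); add F.
Step 4: cheapest edge leaving the tree is B-G (5); add G.
Step 5: cheapest edge leaving the tree is F-H (7); add H.
Step 6: cheapest edge leaving the tree is D-G (15); add D.
MST edges: B-E, B-C, C-F, B-G, F-H, D-G; total weight 6+2+2+5+7+15 = 37.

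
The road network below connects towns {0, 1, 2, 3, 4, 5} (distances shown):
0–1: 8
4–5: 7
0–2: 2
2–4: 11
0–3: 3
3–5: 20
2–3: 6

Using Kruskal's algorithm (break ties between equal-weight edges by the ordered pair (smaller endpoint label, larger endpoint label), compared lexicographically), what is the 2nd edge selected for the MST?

0-3

Kruskal's algorithm — process edges by increasing weight (ties by edge label):
0–2 (2): add — endpoints in different components.
0–3 (3): add — endpoints in different components.
2–3 (6): skip — 2 and 3 already connected.
4–5 (7): add — endpoints in different components.
0–1 (8): add — endpoints in different components.
2–4 (11): add — endpoints in different components.
The 2nd edge added is 0–3.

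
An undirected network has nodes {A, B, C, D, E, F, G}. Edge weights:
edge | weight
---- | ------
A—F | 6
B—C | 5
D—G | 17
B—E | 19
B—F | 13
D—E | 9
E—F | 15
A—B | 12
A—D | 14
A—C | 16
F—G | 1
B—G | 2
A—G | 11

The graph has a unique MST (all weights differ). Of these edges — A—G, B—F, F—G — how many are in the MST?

1

Kruskal's algorithm — process edges by increasing weight (ties by edge label):
F—G (1): add. Components now {A} {B} {C} {D} {E} {F,G}
B—G (2): add. Components now {A} {B,F,G} {C} {D} {E}
B—C (5): add. Components now {A} {B,C,F,G} {D} {E}
A—F (6): add. Components now {A,B,C,F,G} {D} {E}
D—E (9): add. Components now {A,B,C,F,G} {D,E}
A—G (11): skip — A and G already connected.
A—B (12): skip — A and B already connected.
B—F (13): skip — B and F already connected.
A—D (14): add. Components now {A,B,C,D,E,F,G}
MST edge set: {F—G, B—G, B—C, A—F, D—E, A—D}.
Of the listed edges, {F—G} are in the MST → 1.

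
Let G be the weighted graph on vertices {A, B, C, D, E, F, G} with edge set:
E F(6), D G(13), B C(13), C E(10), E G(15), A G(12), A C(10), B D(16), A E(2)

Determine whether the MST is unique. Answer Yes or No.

Sort edges by weight, then run Kruskal:
A E (2): add — endpoints in different components.
E F (6): add — endpoints in different components.
A C (10): add — endpoints in different components.
C E (10): skip — C and E already connected.
A G (12): add — endpoints in different components.
B C (13): add — endpoints in different components.
D G (13): add — endpoints in different components.
Non-tree edge C E has weight 10, equal to the heaviest edge on its tree cycle — swapping gives another MST of the same weight. Not unique.

No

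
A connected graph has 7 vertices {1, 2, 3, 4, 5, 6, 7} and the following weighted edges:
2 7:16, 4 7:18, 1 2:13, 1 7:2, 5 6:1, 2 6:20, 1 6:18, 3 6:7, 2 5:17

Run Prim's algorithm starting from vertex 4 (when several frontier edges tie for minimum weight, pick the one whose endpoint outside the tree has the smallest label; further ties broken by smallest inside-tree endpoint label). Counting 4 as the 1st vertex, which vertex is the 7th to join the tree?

Prim's algorithm from 4:
Step 1: cheapest edge leaving the tree is 4 7 (18); add 7.
Step 2: cheapest edge leaving the tree is 1 7 (2); add 1.
Step 3: cheapest edge leaving the tree is 1 2 (13); add 2.
Step 4: cheapest edge leaving the tree is 2 5 (17); add 5.
Step 5: cheapest edge leaving the tree is 5 6 (1); add 6.
Step 6: cheapest edge leaving the tree is 3 6 (7); add 3.
Vertex order: 4, 7, 1, 2, 5, 6, 3. The 7th vertex is 3.

3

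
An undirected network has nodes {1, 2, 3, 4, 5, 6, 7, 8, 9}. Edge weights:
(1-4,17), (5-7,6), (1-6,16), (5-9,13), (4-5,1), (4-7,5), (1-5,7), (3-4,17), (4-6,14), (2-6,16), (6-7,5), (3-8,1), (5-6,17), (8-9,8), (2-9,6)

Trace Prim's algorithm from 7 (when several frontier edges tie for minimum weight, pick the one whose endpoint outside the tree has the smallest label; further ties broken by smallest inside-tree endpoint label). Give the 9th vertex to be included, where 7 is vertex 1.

3

Prim's algorithm from 7:
Step 1: cheapest edge leaving the tree is 4-7 (5); add 4.
Step 2: cheapest edge leaving the tree is 4-5 (1); add 5.
Step 3: cheapest edge leaving the tree is 6-7 (5); add 6.
Step 4: cheapest edge leaving the tree is 1-5 (7); add 1.
Step 5: cheapest edge leaving the tree is 5-9 (13); add 9.
Step 6: cheapest edge leaving the tree is 2-9 (6); add 2.
Step 7: cheapest edge leaving the tree is 8-9 (8); add 8.
Step 8: cheapest edge leaving the tree is 3-8 (1); add 3.
Vertex order: 7, 4, 5, 6, 1, 9, 2, 8, 3. The 9th vertex is 3.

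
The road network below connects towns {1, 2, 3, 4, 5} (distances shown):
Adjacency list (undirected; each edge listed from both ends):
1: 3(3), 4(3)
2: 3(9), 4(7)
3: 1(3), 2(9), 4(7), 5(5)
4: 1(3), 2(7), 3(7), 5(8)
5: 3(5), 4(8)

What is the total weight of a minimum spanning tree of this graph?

Sort edges by weight, then run Kruskal:
1–3 (3): add — endpoints in different components.
1–4 (3): add — endpoints in different components.
3–5 (5): add — endpoints in different components.
2–4 (7): add — endpoints in different components.
MST edges: 1–3, 1–4, 3–5, 2–4; total weight 3+3+5+7 = 18.

18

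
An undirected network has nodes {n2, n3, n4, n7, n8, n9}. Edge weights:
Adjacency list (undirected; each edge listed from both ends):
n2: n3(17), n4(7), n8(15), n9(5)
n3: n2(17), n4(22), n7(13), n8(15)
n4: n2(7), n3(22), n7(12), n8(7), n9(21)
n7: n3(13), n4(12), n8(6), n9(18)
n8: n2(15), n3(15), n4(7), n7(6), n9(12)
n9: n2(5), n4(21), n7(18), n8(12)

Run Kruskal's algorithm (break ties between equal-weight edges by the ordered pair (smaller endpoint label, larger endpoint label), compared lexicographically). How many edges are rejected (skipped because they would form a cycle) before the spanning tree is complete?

2

Kruskal's algorithm — process edges by increasing weight (ties by edge label):
n2—n9 (5): add — endpoints in different components.
n7—n8 (6): add — endpoints in different components.
n2—n4 (7): add — endpoints in different components.
n4—n8 (7): add — endpoints in different components.
n4—n7 (12): skip — n4 and n7 already connected.
n8—n9 (12): skip — n8 and n9 already connected.
n3—n7 (13): add — endpoints in different components.
Edges rejected before the tree was complete: 2.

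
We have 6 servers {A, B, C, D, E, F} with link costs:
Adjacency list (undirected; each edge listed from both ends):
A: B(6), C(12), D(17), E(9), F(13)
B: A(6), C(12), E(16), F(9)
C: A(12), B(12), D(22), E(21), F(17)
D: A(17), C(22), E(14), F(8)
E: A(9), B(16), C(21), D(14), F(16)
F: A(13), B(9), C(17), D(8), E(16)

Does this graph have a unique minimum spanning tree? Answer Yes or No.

No

Sort edges by weight, then run Kruskal:
A—B (6): add. Components now {A,B} {C} {D} {E} {F}
D—F (8): add. Components now {A,B} {C} {D,F} {E}
A—E (9): add. Components now {A,B,E} {C} {D,F}
B—F (9): add. Components now {A,B,D,E,F} {C}
A—C (12): add. Components now {A,B,C,D,E,F}
Non-tree edge B—C has weight 12, equal to the heaviest edge on its tree cycle — swapping gives another MST of the same weight. Not unique.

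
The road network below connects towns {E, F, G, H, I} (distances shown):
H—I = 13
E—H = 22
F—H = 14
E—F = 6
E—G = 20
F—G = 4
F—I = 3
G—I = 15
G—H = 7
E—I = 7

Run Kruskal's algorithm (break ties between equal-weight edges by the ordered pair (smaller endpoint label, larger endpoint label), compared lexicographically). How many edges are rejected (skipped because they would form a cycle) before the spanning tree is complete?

Kruskal: consider edges lightest-first.
F—I (3): add — endpoints in different components.
F—G (4): add — endpoints in different components.
E—F (6): add — endpoints in different components.
E—I (7): skip — E and I already connected.
G—H (7): add — endpoints in different components.
Edges rejected before the tree was complete: 1.

1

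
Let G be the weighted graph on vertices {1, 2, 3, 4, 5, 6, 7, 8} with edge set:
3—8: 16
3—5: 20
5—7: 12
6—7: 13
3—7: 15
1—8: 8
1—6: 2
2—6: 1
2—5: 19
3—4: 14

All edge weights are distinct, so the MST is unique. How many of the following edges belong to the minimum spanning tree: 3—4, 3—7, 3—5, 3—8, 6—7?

Sort edges by weight, then run Kruskal:
2—6 (1): add — endpoints in different components.
1—6 (2): add — endpoints in different components.
1—8 (8): add — endpoints in different components.
5—7 (12): add — endpoints in different components.
6—7 (13): add — endpoints in different components.
3—4 (14): add — endpoints in different components.
3—7 (15): add — endpoints in different components.
MST edge set: {2—6, 1—6, 1—8, 5—7, 6—7, 3—4, 3—7}.
Of the listed edges, {3—4, 3—7, 6—7} are in the MST → 3.

3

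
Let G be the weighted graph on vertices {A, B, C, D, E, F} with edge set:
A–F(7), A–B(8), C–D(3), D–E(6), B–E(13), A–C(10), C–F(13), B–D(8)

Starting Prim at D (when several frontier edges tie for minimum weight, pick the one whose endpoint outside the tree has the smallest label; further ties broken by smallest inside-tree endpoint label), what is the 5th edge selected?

Prim's algorithm from D:
Step 1: frontier [C–D 3, D–E 6, B–D 8] → take C–D (3); add C.
Step 2: frontier [A–C 10, C–F 13, D–E 6, B–D 8] → take D–E (6); add E.
Step 3: frontier [A–C 10, C–F 13, B–D 8, B–E 13] → take B–D (8); add B.
Step 4: frontier [A–B 8, A–C 10, C–F 13] → take A–B (8); add A.
Step 5: frontier [A–F 7, C–F 13] → take A–F (7); add F.
The 5th edge added is A–F.

A-F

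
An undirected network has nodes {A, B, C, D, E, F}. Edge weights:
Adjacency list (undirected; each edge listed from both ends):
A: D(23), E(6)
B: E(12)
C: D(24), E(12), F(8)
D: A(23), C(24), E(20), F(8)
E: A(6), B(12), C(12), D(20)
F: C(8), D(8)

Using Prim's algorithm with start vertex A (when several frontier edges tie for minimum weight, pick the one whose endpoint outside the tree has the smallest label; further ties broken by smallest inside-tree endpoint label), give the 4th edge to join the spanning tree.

C-F

Grow the tree from A using Prim:
Step 1: frontier [A E 6, A D 23] → take A E (6); add E.
Step 2: frontier [A D 23, B E 12, C E 12, D E 20] → take B E (12); add B.
Step 3: frontier [A D 23, C E 12, D E 20] → take C E (12); add C.
Step 4: frontier [A D 23, C F 8, C D 24, D E 20] → take C F (8); add F.
Step 5: frontier [A D 23, C D 24, D E 20, D F 8] → take D F (8); add D.
The 4th edge added is C F.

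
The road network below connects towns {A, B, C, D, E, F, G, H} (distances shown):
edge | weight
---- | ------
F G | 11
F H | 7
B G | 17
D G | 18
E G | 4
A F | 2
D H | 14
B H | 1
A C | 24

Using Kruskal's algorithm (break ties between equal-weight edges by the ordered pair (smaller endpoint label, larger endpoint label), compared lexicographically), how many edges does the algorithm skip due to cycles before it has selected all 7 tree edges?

2

Sort edges by weight, then run Kruskal:
B H (1): add — endpoints in different components.
A F (2): add — endpoints in different components.
E G (4): add — endpoints in different components.
F H (7): add — endpoints in different components.
F G (11): add — endpoints in different components.
D H (14): add — endpoints in different components.
B G (17): skip — B and G already connected.
D G (18): skip — D and G already connected.
A C (24): add — endpoints in different components.
Edges rejected before the tree was complete: 2.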